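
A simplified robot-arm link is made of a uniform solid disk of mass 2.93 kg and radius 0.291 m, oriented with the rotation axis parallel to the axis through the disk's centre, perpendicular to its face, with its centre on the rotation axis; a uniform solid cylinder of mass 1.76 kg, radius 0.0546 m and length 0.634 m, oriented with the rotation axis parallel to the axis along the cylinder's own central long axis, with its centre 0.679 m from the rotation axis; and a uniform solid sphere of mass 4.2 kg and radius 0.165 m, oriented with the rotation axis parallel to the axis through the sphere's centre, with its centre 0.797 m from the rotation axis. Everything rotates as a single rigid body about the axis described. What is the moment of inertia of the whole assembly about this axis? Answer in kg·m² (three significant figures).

Solid disk: I_cm = (1/2)MR² = (1/2)(2.93)(0.291)² = 0.12406 kg·m²; axis through the centre, so I = 0.12406 kg·m².
Solid cylinder: I_cm = (1/2)MR² = (1/2)(1.76)(0.0546)² = 0.0026234 kg·m²; centre at d = 0.679 m, so the parallel axis theorem gives I = 0.0026234 + (1.76)(0.679)² = 0.81406 kg·m².
Solid sphere: I_cm = (2/5)MR² = (2/5)(4.2)(0.165)² = 0.045738 kg·m²; centre at d = 0.797 m, so the parallel axis theorem gives I = 0.045738 + (4.2)(0.797)² = 2.7136 kg·m².
Total I = 0.12406 + 0.81406 + 2.7136 = 3.6517 kg·m².

3.65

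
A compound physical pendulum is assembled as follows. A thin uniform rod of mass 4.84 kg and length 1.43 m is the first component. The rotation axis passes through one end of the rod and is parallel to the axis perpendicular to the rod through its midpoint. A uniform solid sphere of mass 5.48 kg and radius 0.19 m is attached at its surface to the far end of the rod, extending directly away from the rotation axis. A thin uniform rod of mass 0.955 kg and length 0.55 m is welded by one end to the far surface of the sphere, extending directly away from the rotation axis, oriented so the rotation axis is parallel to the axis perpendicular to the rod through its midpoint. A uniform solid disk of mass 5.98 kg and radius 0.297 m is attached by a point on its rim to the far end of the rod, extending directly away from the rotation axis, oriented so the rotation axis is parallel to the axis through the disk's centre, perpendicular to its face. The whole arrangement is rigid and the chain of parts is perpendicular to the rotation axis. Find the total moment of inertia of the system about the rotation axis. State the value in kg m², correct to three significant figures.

64.4

Thin rod: I_cm = (1/12)ML² = (1/12)(4.84)(1.43)² = 0.82478 kg m²; centre at d = 0.715 m, so I = I_cm + Md² gives I = 0.82478 + (4.84)(0.715)² = 3.2991 kg m².
Solid sphere: I_cm = (2/5)MR² = (2/5)(5.48)(0.19)² = 0.079131 kg m²; centre at d = 0.715 + 0.715 + 0.19 = 1.62 m, so I = I_cm + Md² gives I = 0.079131 + (5.48)(1.62)² = 14.461 kg m².
Thin rod: I_cm = (1/12)ML² = (1/12)(0.955)(0.55)² = 0.024074 kg m²; centre at d = 0.715 + 0.715 + 0.19 + 0.19 + 0.275 = 2.085 m, so I = I_cm + Md² gives I = 0.024074 + (0.955)(2.085)² = 4.1757 kg m².
Solid disk: I_cm = (1/2)MR² = (1/2)(5.98)(0.297)² = 0.26374 kg m²; centre at d = 0.715 + 0.715 + 0.19 + 0.19 + 0.275 + 0.275 + 0.297 = 2.657 m, so I = I_cm + Md² gives I = 0.26374 + (5.98)(2.657)² = 42.48 kg m².
Total I = 3.2991 + 14.461 + 4.1757 + 42.48 = 64.416 kg m².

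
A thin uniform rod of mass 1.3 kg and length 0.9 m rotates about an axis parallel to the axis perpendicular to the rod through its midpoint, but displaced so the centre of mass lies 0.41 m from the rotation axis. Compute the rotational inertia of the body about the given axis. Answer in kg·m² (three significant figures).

0.306

I_cm = (1/12)ML² = (1/12)(1.3)(0.9)² = 0.08775 kg·m²; centre at d = 0.41 m, so I = I_cm + Md² gives I = 0.08775 + (1.3)(0.41)² = 0.30628 kg·m².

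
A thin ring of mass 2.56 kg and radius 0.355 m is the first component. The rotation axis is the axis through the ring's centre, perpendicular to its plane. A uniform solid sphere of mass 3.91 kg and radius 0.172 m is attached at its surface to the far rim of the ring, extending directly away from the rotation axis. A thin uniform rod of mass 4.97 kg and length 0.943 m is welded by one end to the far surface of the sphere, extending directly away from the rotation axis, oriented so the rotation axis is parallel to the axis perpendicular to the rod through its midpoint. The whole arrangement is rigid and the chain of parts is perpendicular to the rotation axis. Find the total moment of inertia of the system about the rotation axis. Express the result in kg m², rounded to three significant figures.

8.63

Thin ring: I_cm = MR² = (2.56)(0.355)² = 0.32262 kg m²; axis through the centre, so I = 0.32262 kg m².
Solid sphere: I_cm = (2/5)MR² = (2/5)(3.91)(0.172)² = 0.046269 kg m²; centre at d = 0.355 + 0.172 = 0.527 m, so I = I_cm + Md² gives I = 0.046269 + (3.91)(0.527)² = 1.1322 kg m².
Thin rod: I_cm = (1/12)ML² = (1/12)(4.97)(0.943)² = 0.3683 kg m²; centre at d = 0.355 + 0.172 + 0.172 + 0.4715 = 1.1705 m, so I = I_cm + Md² gives I = 0.3683 + (4.97)(1.1705)² = 7.1775 kg m².
Total I = 0.32262 + 1.1322 + 7.1775 = 8.6324 kg m².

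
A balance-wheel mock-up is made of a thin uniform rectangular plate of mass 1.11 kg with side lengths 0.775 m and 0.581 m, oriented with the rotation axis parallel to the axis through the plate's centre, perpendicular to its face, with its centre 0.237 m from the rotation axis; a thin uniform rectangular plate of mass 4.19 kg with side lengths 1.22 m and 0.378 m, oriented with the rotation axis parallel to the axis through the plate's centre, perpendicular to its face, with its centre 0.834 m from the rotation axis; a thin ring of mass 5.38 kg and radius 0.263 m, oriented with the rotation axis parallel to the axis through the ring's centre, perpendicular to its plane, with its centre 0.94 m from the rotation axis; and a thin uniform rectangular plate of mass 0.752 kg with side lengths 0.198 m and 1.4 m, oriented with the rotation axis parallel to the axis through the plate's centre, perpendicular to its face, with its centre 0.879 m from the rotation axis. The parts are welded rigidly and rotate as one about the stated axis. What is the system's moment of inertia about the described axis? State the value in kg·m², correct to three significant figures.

Rectangular plate: I_cm = (1/12)M(a²+b²) = (1/12)(1.11)[(0.775)² + (0.581)²] = 0.086782 kg·m²; centre at d = 0.237 m, so I = I_cm + Md² gives I = 0.086782 + (1.11)(0.237)² = 0.14913 kg·m².
Rectangular plate: I_cm = (1/12)M(a²+b²) = (1/12)(4.19)[(1.22)² + (0.378)²] = 0.56959 kg·m²; centre at d = 0.834 m, so I = I_cm + Md² gives I = 0.56959 + (4.19)(0.834)² = 3.484 kg·m².
Thin ring: I_cm = MR² = (5.38)(0.263)² = 0.37213 kg·m²; centre at d = 0.94 m, so I = I_cm + Md² gives I = 0.37213 + (5.38)(0.94)² = 5.1259 kg·m².
Rectangular plate: I_cm = (1/12)M(a²+b²) = (1/12)(0.752)[(0.198)² + (1.4)²] = 0.12528 kg·m²; centre at d = 0.879 m, so I = I_cm + Md² gives I = 0.12528 + (0.752)(0.879)² = 0.70631 kg·m².
Total I = 0.14913 + 3.484 + 5.1259 + 0.70631 = 9.4653 kg·m².

9.47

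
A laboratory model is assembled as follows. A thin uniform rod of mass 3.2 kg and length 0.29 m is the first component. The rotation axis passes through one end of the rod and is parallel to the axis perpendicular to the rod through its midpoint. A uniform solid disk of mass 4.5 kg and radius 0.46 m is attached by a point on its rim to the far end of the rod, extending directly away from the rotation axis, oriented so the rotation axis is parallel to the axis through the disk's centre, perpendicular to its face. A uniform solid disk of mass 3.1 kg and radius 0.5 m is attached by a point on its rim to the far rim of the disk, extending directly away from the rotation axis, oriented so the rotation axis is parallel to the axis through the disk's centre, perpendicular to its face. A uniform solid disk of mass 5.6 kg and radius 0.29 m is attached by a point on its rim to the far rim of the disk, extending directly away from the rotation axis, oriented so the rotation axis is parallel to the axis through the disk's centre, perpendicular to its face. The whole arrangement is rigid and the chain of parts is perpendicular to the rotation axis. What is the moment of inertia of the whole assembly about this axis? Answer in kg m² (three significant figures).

47.8

Thin rod: I_cm = (1/12)ML² = (1/12)(3.2)(0.29)² = 0.022427 kg m²; centre at d = 0.145 m, so I = I_cm + Md² gives I = 0.022427 + (3.2)(0.145)² = 0.089707 kg m².
Solid disk: I_cm = (1/2)MR² = (1/2)(4.5)(0.46)² = 0.4761 kg m²; centre at d = 0.145 + 0.145 + 0.46 = 0.75 m, so I = I_cm + Md² gives I = 0.4761 + (4.5)(0.75)² = 3.0074 kg m².
Solid disk: I_cm = (1/2)MR² = (1/2)(3.1)(0.5)² = 0.3875 kg m²; centre at d = 0.145 + 0.145 + 0.46 + 0.46 + 0.5 = 1.71 m, so I = I_cm + Md² gives I = 0.3875 + (3.1)(1.71)² = 9.4522 kg m².
Solid disk: I_cm = (1/2)MR² = (1/2)(5.6)(0.29)² = 0.23548 kg m²; centre at d = 0.145 + 0.145 + 0.46 + 0.46 + 0.5 + 0.5 + 0.29 = 2.5 m, so I = I_cm + Md² gives I = 0.23548 + (5.6)(2.5)² = 35.235 kg m².
Total I = 0.089707 + 3.0074 + 9.4522 + 35.235 = 47.785 kg m².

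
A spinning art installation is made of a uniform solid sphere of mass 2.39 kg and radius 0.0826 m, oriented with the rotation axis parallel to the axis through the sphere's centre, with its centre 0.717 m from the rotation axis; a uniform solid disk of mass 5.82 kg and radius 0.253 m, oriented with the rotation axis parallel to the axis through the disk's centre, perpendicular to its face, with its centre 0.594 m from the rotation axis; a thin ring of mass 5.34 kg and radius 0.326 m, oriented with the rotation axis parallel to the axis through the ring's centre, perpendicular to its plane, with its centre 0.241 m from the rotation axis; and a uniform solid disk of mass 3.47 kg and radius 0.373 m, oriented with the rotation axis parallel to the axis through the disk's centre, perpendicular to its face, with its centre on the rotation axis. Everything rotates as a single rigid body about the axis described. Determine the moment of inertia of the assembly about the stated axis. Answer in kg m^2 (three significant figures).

4.59

Solid sphere: I_cm = (2/5)MR² = (2/5)(2.39)(0.0826)² = 0.0065226 kg m^2; centre at d = 0.717 m, so I = I_cm + Md² gives I = 0.0065226 + (2.39)(0.717)² = 1.2352 kg m^2.
Solid disk: I_cm = (1/2)MR² = (1/2)(5.82)(0.253)² = 0.18627 kg m^2; centre at d = 0.594 m, so I = I_cm + Md² gives I = 0.18627 + (5.82)(0.594)² = 2.2398 kg m^2.
Thin ring: I_cm = MR² = (5.34)(0.326)² = 0.56751 kg m^2; centre at d = 0.241 m, so I = I_cm + Md² gives I = 0.56751 + (5.34)(0.241)² = 0.87767 kg m^2.
Solid disk: I_cm = (1/2)MR² = (1/2)(3.47)(0.373)² = 0.24139 kg m^2; axis through the centre, so I = 0.24139 kg m^2.
Total I = 1.2352 + 2.2398 + 0.87767 + 0.24139 = 4.594 kg m^2.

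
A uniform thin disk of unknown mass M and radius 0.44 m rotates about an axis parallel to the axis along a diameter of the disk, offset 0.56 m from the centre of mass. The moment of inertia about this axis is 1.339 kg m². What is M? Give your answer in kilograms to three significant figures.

3.70

I = I_cm + Md² = (1/4)MR² + Md² = M·[0.25·(0.44)² + (0.56)²] = M·0.362.
So M = 1.339 / 0.362 = 3.6989 kg.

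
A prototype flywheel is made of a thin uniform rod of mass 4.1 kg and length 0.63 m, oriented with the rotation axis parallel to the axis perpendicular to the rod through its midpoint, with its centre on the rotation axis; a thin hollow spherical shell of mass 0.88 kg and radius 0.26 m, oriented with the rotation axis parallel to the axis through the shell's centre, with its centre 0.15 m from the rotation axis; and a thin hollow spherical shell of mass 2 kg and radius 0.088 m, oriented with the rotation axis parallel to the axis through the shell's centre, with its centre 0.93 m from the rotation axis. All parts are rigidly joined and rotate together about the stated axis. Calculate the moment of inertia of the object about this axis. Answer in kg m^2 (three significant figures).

1.94

Thin rod: I_cm = (1/12)ML² = (1/12)(4.1)(0.63)² = 0.13561 kg m^2; axis through the centre, so I = 0.13561 kg m^2.
Spherical shell: I_cm = (2/3)MR² = (2/3)(0.88)(0.26)² = 0.039659 kg m^2; centre at d = 0.15 m, so the parallel axis theorem gives I = 0.039659 + (0.88)(0.15)² = 0.059459 kg m^2.
Spherical shell: I_cm = (2/3)MR² = (2/3)(2)(0.088)² = 0.010325 kg m^2; centre at d = 0.93 m, so the parallel axis theorem gives I = 0.010325 + (2)(0.93)² = 1.7401 kg m^2.
Total I = 0.13561 + 0.059459 + 1.7401 = 1.9352 kg m^2.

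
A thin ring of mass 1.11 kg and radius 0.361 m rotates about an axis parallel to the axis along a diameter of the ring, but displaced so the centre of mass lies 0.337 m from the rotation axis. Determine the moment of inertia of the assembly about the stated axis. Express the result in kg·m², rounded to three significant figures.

I_cm = (1/2)MR² = (1/2)(1.11)(0.361)² = 0.072328 kg·m²; centre at d = 0.337 m, so the parallel axis theorem gives I = 0.072328 + (1.11)(0.337)² = 0.19839 kg·m².

0.198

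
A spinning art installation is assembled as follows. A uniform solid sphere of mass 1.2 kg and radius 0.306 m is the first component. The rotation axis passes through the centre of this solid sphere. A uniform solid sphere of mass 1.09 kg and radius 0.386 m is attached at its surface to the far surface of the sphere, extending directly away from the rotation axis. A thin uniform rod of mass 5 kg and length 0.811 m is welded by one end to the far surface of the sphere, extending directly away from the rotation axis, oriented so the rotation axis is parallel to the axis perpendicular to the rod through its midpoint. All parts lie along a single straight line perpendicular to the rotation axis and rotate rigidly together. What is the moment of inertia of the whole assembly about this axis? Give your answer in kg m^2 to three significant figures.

Solid sphere: I_cm = (2/5)MR² = (2/5)(1.2)(0.306)² = 0.044945 kg m^2; axis through the centre, so I = 0.044945 kg m^2.
Solid sphere: I_cm = (2/5)MR² = (2/5)(1.09)(0.386)² = 0.064962 kg m^2; centre at d = 0.306 + 0.386 = 0.692 m, so I = I_cm + Md² gives I = 0.064962 + (1.09)(0.692)² = 0.58692 kg m^2.
Thin rod: I_cm = (1/12)ML² = (1/12)(5)(0.811)² = 0.27405 kg m^2; centre at d = 0.306 + 0.386 + 0.386 + 0.4055 = 1.4835 m, so I = I_cm + Md² gives I = 0.27405 + (5)(1.4835)² = 11.278 kg m^2.
Total I = 0.044945 + 0.58692 + 11.278 = 11.91 kg m^2.

11.9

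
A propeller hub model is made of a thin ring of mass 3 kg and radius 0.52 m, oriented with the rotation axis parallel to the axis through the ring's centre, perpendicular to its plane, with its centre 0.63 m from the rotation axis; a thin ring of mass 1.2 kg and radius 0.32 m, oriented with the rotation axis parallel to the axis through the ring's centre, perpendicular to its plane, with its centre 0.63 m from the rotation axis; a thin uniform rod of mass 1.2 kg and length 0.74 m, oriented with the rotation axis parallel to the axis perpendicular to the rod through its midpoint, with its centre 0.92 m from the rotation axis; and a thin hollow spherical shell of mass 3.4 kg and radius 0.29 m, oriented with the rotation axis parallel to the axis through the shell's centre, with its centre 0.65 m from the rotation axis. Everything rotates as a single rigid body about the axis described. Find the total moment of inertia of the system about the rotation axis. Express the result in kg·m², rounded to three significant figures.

Thin ring: I_cm = MR² = (3)(0.52)² = 0.8112 kg·m²; centre at d = 0.63 m, so the parallel axis theorem gives I = 0.8112 + (3)(0.63)² = 2.0019 kg·m².
Thin ring: I_cm = MR² = (1.2)(0.32)² = 0.12288 kg·m²; centre at d = 0.63 m, so the parallel axis theorem gives I = 0.12288 + (1.2)(0.63)² = 0.59916 kg·m².
Thin rod: I_cm = (1/12)ML² = (1/12)(1.2)(0.74)² = 0.05476 kg·m²; centre at d = 0.92 m, so the parallel axis theorem gives I = 0.05476 + (1.2)(0.92)² = 1.0704 kg·m².
Spherical shell: I_cm = (2/3)MR² = (2/3)(3.4)(0.29)² = 0.19063 kg·m²; centre at d = 0.65 m, so the parallel axis theorem gives I = 0.19063 + (3.4)(0.65)² = 1.6271 kg·m².
Total I = 2.0019 + 0.59916 + 1.0704 + 1.6271 = 5.2986 kg·m².

5.30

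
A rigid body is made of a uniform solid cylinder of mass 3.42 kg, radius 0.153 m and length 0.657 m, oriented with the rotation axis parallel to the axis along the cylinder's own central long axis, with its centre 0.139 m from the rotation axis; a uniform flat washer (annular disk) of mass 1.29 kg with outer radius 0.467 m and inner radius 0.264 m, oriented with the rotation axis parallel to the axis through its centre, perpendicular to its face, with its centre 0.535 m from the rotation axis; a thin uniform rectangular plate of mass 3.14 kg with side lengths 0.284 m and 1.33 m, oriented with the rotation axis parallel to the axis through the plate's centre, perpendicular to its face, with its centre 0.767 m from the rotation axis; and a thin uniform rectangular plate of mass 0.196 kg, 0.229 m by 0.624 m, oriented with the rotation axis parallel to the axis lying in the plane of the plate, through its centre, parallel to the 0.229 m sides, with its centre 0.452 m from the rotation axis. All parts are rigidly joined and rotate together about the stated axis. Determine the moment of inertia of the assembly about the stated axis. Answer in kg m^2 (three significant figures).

3.04

Solid cylinder: I_cm = (1/2)MR² = (1/2)(3.42)(0.153)² = 0.040029 kg m^2; centre at d = 0.139 m, so I = I_cm + Md² gives I = 0.040029 + (3.42)(0.139)² = 0.10611 kg m^2.
Annular disk: I_cm = (1/2)M(R²+r²) = (1/2)(1.29)[(0.467)² + (0.264)²] = 0.18562 kg m^2; centre at d = 0.535 m, so I = I_cm + Md² gives I = 0.18562 + (1.29)(0.535)² = 0.55485 kg m^2.
Rectangular plate: I_cm = (1/12)M(a²+b²) = (1/12)(3.14)[(0.284)² + (1.33)²] = 0.48397 kg m^2; centre at d = 0.767 m, so I = I_cm + Md² gives I = 0.48397 + (3.14)(0.767)² = 2.3312 kg m^2.
Rectangular plate: I_cm = (1/12)Mb² = (1/12)(0.196)(0.624)² = 0.0063598 kg m^2; centre at d = 0.452 m, so I = I_cm + Md² gives I = 0.0063598 + (0.196)(0.452)² = 0.046403 kg m^2.
Total I = 0.10611 + 0.55485 + 2.3312 + 0.046403 = 3.0386 kg m^2.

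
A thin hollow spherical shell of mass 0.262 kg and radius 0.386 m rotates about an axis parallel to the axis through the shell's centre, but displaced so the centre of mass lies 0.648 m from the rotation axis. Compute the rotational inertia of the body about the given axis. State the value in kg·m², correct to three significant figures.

0.136

I_cm = (2/3)MR² = (2/3)(0.262)(0.386)² = 0.026025 kg·m²; centre at d = 0.648 m, so I = I_cm + Md² gives I = 0.026025 + (0.262)(0.648)² = 0.13604 kg·m².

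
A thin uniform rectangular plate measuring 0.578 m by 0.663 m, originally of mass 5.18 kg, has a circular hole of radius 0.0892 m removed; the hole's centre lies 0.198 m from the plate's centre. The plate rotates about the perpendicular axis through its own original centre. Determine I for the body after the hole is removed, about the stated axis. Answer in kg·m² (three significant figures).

0.319

Unpierced body about its centre: I₀ = (1/12)M(a²+b²) = (1/12)(5.18)[(0.578)² + (0.663)²] = 0.33396 kg·m².
The removed disk has mass m = M·πr²/(ab) = (5.18)·π(0.0892)²/(0.578·0.663) = 0.33788 kg (same uniform areal density).
Its moment of inertia about the rotation axis (parallel-axis theorem): I_hole = (1/2)mr² + md² = (1/2)(0.33788)(0.0892)² + (0.33788)(0.198)² = 0.014591 kg·m².
Treating the hole as negative mass, I = I₀ − I_hole = 0.33396 − 0.014591 = 0.31937 kg·m².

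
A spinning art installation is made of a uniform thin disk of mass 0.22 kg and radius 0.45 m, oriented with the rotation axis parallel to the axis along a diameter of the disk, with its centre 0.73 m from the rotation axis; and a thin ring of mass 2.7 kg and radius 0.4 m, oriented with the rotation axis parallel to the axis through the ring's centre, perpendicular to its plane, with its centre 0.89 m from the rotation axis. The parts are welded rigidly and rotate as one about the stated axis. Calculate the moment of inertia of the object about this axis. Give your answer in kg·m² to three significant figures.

Thin disk: I_cm = (1/4)MR² = (1/4)(0.22)(0.45)² = 0.011138 kg·m²; centre at d = 0.73 m, so I = I_cm + Md² gives I = 0.011138 + (0.22)(0.73)² = 0.12838 kg·m².
Thin ring: I_cm = MR² = (2.7)(0.4)² = 0.432 kg·m²; centre at d = 0.89 m, so I = I_cm + Md² gives I = 0.432 + (2.7)(0.89)² = 2.5707 kg·m².
Total I = 0.12838 + 2.5707 = 2.699 kg·m².

2.70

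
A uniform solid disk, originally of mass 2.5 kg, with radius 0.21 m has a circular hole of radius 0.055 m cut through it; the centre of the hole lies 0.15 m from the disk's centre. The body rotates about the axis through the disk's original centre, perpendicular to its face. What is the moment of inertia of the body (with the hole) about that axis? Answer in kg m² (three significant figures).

Unpierced body about its centre: I₀ = (1/2)MR² = (1/2)(2.5)(0.21)² = 0.055125 kg m².
The removed disk has mass m = M·(r/R)² = (2.5)(0.055/0.21)² = 0.17149 kg (same uniform areal density).
Its moment of inertia about the rotation axis (parallel-axis theorem): I_hole = (1/2)mr² + md² = (1/2)(0.17149)(0.055)² + (0.17149)(0.15)² = 0.0041178 kg m².
Treating the hole as negative mass, I = I₀ − I_hole = 0.055125 − 0.0041178 = 0.051007 kg m².

0.0510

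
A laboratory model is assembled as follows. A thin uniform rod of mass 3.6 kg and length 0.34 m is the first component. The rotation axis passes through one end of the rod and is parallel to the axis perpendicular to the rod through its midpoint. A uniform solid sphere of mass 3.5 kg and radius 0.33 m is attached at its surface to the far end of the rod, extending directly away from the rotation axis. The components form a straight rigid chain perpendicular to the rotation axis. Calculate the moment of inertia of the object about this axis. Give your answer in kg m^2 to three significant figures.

1.86

Thin rod: I_cm = (1/12)ML² = (1/12)(3.6)(0.34)² = 0.03468 kg m^2; centre at d = 0.17 m, so the parallel axis theorem gives I = 0.03468 + (3.6)(0.17)² = 0.13872 kg m^2.
Solid sphere: I_cm = (2/5)MR² = (2/5)(3.5)(0.33)² = 0.15246 kg m^2; centre at d = 0.17 + 0.17 + 0.33 = 0.67 m, so the parallel axis theorem gives I = 0.15246 + (3.5)(0.67)² = 1.7236 kg m^2.
Total I = 0.13872 + 1.7236 = 1.8623 kg m^2.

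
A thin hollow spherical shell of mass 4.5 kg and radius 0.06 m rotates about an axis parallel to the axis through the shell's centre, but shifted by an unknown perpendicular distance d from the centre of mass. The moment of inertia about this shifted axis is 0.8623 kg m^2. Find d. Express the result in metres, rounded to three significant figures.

0.435

About the centre-of-mass axis, I_cm = (2/3)MR² = (2/3)(4.5)(0.06)² = 0.0108 kg m^2.
Parallel axis theorem: I = I_cm + Md², so Md² = 0.8623 − 0.0108 = 0.8515 kg m^2.
d = √(0.8515 / 4.5) = 0.435 m.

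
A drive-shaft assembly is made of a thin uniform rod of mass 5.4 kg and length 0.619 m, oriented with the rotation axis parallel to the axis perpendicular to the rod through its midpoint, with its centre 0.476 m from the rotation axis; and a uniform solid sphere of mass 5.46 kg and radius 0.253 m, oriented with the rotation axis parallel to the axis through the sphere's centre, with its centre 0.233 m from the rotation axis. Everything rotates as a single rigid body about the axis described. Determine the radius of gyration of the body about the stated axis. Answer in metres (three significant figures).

0.411

Thin rod: I_cm = (1/12)ML² = (1/12)(5.4)(0.619)² = 0.17242 kg m²; centre at d = 0.476 m, so the parallel axis theorem gives I = 0.17242 + (5.4)(0.476)² = 1.3959 kg m².
Solid sphere: I_cm = (2/5)MR² = (2/5)(5.46)(0.253)² = 0.1398 kg m²; centre at d = 0.233 m, so the parallel axis theorem gives I = 0.1398 + (5.46)(0.233)² = 0.43621 kg m².
Total I = 1.8321 kg m²; total mass M = 10.86 kg.
k = √(I/M) = √(1.8321/10.86) = 0.41074 m.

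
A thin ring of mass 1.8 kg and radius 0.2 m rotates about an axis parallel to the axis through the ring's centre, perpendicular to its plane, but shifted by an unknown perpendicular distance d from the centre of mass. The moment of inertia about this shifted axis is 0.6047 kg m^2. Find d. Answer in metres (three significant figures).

About the centre-of-mass axis, I_cm = MR² = (1.8)(0.2)² = 0.072 kg m^2.
Parallel axis theorem: I = I_cm + Md², so Md² = 0.6047 − 0.072 = 0.5327 kg m^2.
d = √(0.5327 / 1.8) = 0.54401 m.

0.544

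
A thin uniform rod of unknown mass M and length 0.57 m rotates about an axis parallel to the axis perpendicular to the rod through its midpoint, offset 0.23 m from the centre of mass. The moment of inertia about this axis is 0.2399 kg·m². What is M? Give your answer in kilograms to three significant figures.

3.00

I = I_cm + Md² = (1/12)ML² + Md² = M·[0.0833333·(0.57)² + (0.23)²] = M·0.079975.
So M = 0.2399 / 0.079975 = 2.9997 kg.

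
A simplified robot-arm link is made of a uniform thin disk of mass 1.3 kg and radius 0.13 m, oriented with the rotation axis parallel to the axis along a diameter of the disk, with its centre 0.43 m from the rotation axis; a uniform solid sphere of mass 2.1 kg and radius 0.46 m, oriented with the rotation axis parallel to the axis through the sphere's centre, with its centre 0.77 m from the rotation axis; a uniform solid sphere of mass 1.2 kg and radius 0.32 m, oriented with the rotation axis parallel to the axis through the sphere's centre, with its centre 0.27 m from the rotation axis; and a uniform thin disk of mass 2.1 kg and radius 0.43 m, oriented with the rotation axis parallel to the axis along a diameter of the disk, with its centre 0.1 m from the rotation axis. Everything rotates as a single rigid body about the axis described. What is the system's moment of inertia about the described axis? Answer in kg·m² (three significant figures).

Thin disk: I_cm = (1/4)MR² = (1/4)(1.3)(0.13)² = 0.0054925 kg·m²; centre at d = 0.43 m, so I = I_cm + Md² gives I = 0.0054925 + (1.3)(0.43)² = 0.24586 kg·m².
Solid sphere: I_cm = (2/5)MR² = (2/5)(2.1)(0.46)² = 0.17774 kg·m²; centre at d = 0.77 m, so I = I_cm + Md² gives I = 0.17774 + (2.1)(0.77)² = 1.4228 kg·m².
Solid sphere: I_cm = (2/5)MR² = (2/5)(1.2)(0.32)² = 0.049152 kg·m²; centre at d = 0.27 m, so I = I_cm + Md² gives I = 0.049152 + (1.2)(0.27)² = 0.13663 kg·m².
Thin disk: I_cm = (1/4)MR² = (1/4)(2.1)(0.43)² = 0.097072 kg·m²; centre at d = 0.1 m, so I = I_cm + Md² gives I = 0.097072 + (2.1)(0.1)² = 0.11807 kg·m².
Total I = 0.24586 + 1.4228 + 0.13663 + 0.11807 = 1.9234 kg·m².

1.92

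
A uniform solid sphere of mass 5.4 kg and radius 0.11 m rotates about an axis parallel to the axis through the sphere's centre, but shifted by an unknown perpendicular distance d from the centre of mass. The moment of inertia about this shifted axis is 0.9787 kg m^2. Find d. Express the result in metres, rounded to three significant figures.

About the centre-of-mass axis, I_cm = (2/5)MR² = (2/5)(5.4)(0.11)² = 0.026136 kg m^2.
Parallel axis theorem: I = I_cm + Md², so Md² = 0.9787 − 0.026136 = 0.95256 kg m^2.
d = √(0.95256 / 5.4) = 0.42 m.

0.420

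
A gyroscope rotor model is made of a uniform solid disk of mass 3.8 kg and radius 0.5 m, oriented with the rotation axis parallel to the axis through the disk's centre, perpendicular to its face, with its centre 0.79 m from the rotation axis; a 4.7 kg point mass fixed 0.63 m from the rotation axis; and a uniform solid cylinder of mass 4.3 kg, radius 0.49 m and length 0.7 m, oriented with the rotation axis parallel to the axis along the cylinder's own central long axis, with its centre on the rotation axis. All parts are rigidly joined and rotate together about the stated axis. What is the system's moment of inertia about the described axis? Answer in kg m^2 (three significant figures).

5.23

Solid disk: I_cm = (1/2)MR² = (1/2)(3.8)(0.5)² = 0.475 kg m^2; centre at d = 0.79 m, so the parallel axis theorem gives I = 0.475 + (3.8)(0.79)² = 2.8466 kg m^2.
Point mass: I_cm = 0; centre at d = 0.63 m, so the parallel axis theorem gives I = 0 + (4.7)(0.63)² = 1.8654 kg m^2.
Solid cylinder: I_cm = (1/2)MR² = (1/2)(4.3)(0.49)² = 0.51621 kg m^2; axis through the centre, so I = 0.51621 kg m^2.
Total I = 2.8466 + 1.8654 + 0.51621 = 5.2282 kg m^2.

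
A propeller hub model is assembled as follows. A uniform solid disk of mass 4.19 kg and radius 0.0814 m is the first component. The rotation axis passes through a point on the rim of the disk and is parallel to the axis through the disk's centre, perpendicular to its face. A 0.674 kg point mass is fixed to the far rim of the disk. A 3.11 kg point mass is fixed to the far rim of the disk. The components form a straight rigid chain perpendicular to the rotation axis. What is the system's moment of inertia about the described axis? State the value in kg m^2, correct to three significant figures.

Solid disk: I_cm = (1/2)MR² = (1/2)(4.19)(0.0814)² = 0.013881 kg m^2; centre at d = 0.0814 m, so I = I_cm + Md² gives I = 0.013881 + (4.19)(0.0814)² = 0.041644 kg m^2.
Point mass: I_cm = 0; centre at d = 0.0814 + 0.0814 = 0.1628 m, so I = I_cm + Md² gives I = 0 + (0.674)(0.1628)² = 0.017864 kg m^2.
Point mass: I_cm = 0; centre at d = 0.0814 + 0.0814 = 0.1628 m, so I = I_cm + Md² gives I = 0 + (3.11)(0.1628)² = 0.082427 kg m^2.
Total I = 0.041644 + 0.017864 + 0.082427 = 0.14193 kg m^2.

0.142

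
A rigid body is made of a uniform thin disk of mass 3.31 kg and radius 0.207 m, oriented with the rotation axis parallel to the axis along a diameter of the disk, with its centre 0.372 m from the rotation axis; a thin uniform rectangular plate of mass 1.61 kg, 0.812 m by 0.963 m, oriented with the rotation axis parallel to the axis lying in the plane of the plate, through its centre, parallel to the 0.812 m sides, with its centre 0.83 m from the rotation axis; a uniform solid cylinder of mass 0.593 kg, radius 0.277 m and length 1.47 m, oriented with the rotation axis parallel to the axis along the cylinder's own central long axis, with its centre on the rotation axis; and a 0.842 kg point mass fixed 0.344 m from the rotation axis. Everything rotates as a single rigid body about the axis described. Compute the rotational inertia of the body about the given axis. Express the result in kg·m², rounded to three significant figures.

1.85

Thin disk: I_cm = (1/4)MR² = (1/4)(3.31)(0.207)² = 0.035458 kg·m²; centre at d = 0.372 m, so the parallel axis theorem gives I = 0.035458 + (3.31)(0.372)² = 0.49351 kg·m².
Rectangular plate: I_cm = (1/12)Mb² = (1/12)(1.61)(0.963)² = 0.12442 kg·m²; centre at d = 0.83 m, so the parallel axis theorem gives I = 0.12442 + (1.61)(0.83)² = 1.2336 kg·m².
Solid cylinder: I_cm = (1/2)MR² = (1/2)(0.593)(0.277)² = 0.02275 kg·m²; axis through the centre, so I = 0.02275 kg·m².
Point mass: I_cm = 0; centre at d = 0.344 m, so the parallel axis theorem gives I = 0 + (0.842)(0.344)² = 0.099639 kg·m².
Total I = 0.49351 + 1.2336 + 0.02275 + 0.099639 = 1.8494 kg·m².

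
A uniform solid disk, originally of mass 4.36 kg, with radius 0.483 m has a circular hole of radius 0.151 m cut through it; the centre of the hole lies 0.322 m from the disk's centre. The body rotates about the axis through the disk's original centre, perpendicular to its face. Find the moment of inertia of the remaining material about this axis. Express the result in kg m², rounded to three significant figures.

0.460

Unpierced body about its centre: I₀ = (1/2)MR² = (1/2)(4.36)(0.483)² = 0.50857 kg m².
The removed disk has mass m = M·(r/R)² = (4.36)(0.151/0.483)² = 0.42613 kg (same uniform areal density).
Its moment of inertia about the rotation axis (parallel-axis theorem): I_hole = (1/2)mr² + md² = (1/2)(0.42613)(0.151)² + (0.42613)(0.322)² = 0.049041 kg m².
Treating the hole as negative mass, I = I₀ − I_hole = 0.50857 − 0.049041 = 0.45953 kg m².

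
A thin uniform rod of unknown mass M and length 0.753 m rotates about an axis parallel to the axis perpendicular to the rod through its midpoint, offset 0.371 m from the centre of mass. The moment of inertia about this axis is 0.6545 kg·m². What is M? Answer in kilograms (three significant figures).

3.54

I = I_cm + Md² = (1/12)ML² + Md² = M·[0.0833333·(0.753)² + (0.371)²] = M·0.18489.
So M = 0.6545 / 0.18489 = 3.5399 kg.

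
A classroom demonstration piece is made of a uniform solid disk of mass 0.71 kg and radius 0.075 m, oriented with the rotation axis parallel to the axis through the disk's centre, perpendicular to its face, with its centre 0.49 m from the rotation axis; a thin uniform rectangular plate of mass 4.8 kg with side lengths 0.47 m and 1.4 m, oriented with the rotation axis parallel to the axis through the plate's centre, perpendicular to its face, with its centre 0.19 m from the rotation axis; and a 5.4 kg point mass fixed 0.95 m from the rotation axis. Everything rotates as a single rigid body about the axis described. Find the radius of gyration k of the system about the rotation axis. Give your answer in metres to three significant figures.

0.747

Solid disk: I_cm = (1/2)MR² = (1/2)(0.71)(0.075)² = 0.0019969 kg·m²; centre at d = 0.49 m, so I = I_cm + Md² gives I = 0.0019969 + (0.71)(0.49)² = 0.17247 kg·m².
Rectangular plate: I_cm = (1/12)M(a²+b²) = (1/12)(4.8)[(0.47)² + (1.4)²] = 0.87236 kg·m²; centre at d = 0.19 m, so I = I_cm + Md² gives I = 0.87236 + (4.8)(0.19)² = 1.0456 kg·m².
Point mass: I_cm = 0; centre at d = 0.95 m, so I = I_cm + Md² gives I = 0 + (5.4)(0.95)² = 4.8735 kg·m².
Total I = 6.0916 kg·m²; total mass M = 10.91 kg.
k = √(I/M) = √(6.0916/10.91) = 0.74723 m.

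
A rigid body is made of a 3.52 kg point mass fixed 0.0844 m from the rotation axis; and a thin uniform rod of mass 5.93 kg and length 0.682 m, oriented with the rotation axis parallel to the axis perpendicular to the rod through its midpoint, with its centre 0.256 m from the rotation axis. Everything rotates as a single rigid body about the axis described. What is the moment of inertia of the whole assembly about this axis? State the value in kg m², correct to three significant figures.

Point mass: I_cm = 0; centre at d = 0.0844 m, so the parallel axis theorem gives I = 0 + (3.52)(0.0844)² = 0.025074 kg m².
Thin rod: I_cm = (1/12)ML² = (1/12)(5.93)(0.682)² = 0.22985 kg m²; centre at d = 0.256 m, so the parallel axis theorem gives I = 0.22985 + (5.93)(0.256)² = 0.61848 kg m².
Total I = 0.025074 + 0.61848 = 0.64355 kg m².

0.644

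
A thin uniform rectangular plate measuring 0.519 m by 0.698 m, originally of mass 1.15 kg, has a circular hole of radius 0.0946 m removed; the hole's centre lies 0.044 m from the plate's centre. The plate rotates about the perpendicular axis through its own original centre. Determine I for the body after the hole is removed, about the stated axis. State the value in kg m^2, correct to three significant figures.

Unpierced body about its centre: I₀ = (1/12)M(a²+b²) = (1/12)(1.15)[(0.519)² + (0.698)²] = 0.072504 kg m^2.
The removed disk has mass m = M·πr²/(ab) = (1.15)·π(0.0946)²/(0.519·0.698) = 0.08925 kg (same uniform areal density).
Its moment of inertia about the rotation axis (parallel-axis theorem): I_hole = (1/2)mr² + md² = (1/2)(0.08925)(0.0946)² + (0.08925)(0.044)² = 0.00057214 kg m^2.
Treating the hole as negative mass, I = I₀ − I_hole = 0.072504 − 0.00057214 = 0.071932 kg m^2.

0.0719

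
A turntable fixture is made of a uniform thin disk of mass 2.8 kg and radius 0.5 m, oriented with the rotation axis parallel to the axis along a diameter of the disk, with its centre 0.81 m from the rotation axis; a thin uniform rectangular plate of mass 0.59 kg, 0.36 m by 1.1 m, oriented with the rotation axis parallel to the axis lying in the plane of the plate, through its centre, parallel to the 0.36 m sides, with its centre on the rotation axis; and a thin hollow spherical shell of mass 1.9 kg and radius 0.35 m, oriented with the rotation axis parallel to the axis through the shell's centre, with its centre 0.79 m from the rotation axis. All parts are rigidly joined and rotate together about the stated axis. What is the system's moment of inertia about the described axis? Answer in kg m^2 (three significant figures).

Thin disk: I_cm = (1/4)MR² = (1/4)(2.8)(0.5)² = 0.175 kg m^2; centre at d = 0.81 m, so I = I_cm + Md² gives I = 0.175 + (2.8)(0.81)² = 2.0121 kg m^2.
Rectangular plate: I_cm = (1/12)Mb² = (1/12)(0.59)(1.1)² = 0.059492 kg m^2; axis through the centre, so I = 0.059492 kg m^2.
Spherical shell: I_cm = (2/3)MR² = (2/3)(1.9)(0.35)² = 0.15517 kg m^2; centre at d = 0.79 m, so I = I_cm + Md² gives I = 0.15517 + (1.9)(0.79)² = 1.341 kg m^2.
Total I = 2.0121 + 0.059492 + 1.341 = 3.4125 kg m^2.

3.41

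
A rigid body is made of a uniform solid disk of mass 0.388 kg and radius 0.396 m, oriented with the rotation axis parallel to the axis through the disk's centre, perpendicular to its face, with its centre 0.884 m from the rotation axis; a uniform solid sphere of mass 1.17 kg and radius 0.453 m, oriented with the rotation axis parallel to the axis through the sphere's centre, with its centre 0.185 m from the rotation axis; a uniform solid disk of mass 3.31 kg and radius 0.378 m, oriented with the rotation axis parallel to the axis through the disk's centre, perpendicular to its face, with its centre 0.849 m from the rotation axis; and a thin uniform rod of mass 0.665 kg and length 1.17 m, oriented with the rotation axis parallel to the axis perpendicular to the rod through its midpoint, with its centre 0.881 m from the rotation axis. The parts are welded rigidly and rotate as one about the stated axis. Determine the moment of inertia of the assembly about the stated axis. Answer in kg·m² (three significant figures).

Solid disk: I_cm = (1/2)MR² = (1/2)(0.388)(0.396)² = 0.030422 kg·m²; centre at d = 0.884 m, so I = I_cm + Md² gives I = 0.030422 + (0.388)(0.884)² = 0.33363 kg·m².
Solid sphere: I_cm = (2/5)MR² = (2/5)(1.17)(0.453)² = 0.096038 kg·m²; centre at d = 0.185 m, so I = I_cm + Md² gives I = 0.096038 + (1.17)(0.185)² = 0.13608 kg·m².
Solid disk: I_cm = (1/2)MR² = (1/2)(3.31)(0.378)² = 0.23647 kg·m²; centre at d = 0.849 m, so I = I_cm + Md² gives I = 0.23647 + (3.31)(0.849)² = 2.6223 kg·m².
Thin rod: I_cm = (1/12)ML² = (1/12)(0.665)(1.17)² = 0.07586 kg·m²; centre at d = 0.881 m, so I = I_cm + Md² gives I = 0.07586 + (0.665)(0.881)² = 0.59201 kg·m².
Total I = 0.33363 + 0.13608 + 2.6223 + 0.59201 = 3.684 kg·m².

3.68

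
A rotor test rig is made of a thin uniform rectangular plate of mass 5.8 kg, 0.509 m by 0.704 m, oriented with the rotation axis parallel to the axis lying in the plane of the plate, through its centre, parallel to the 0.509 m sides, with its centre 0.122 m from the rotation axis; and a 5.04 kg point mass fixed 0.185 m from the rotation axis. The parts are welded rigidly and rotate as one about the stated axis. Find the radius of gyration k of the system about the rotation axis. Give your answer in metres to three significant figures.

Rectangular plate: I_cm = (1/12)Mb² = (1/12)(5.8)(0.704)² = 0.23955 kg m^2; centre at d = 0.122 m, so I = I_cm + Md² gives I = 0.23955 + (5.8)(0.122)² = 0.32587 kg m^2.
Point mass: I_cm = 0; centre at d = 0.185 m, so I = I_cm + Md² gives I = 0 + (5.04)(0.185)² = 0.17249 kg m^2.
Total I = 0.49837 kg m^2; total mass M = 10.84 kg.
k = √(I/M) = √(0.49837/10.84) = 0.21442 m.

0.214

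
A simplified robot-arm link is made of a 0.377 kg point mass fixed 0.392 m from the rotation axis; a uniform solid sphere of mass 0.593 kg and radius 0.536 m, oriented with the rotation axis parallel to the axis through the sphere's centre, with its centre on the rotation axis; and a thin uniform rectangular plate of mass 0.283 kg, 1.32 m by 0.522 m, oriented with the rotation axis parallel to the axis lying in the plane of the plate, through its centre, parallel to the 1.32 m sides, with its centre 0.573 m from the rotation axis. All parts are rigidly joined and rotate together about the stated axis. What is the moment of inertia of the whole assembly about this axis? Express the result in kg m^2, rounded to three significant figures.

0.225

Point mass: I_cm = 0; centre at d = 0.392 m, so I = I_cm + Md² gives I = 0 + (0.377)(0.392)² = 0.057931 kg m^2.
Solid sphere: I_cm = (2/5)MR² = (2/5)(0.593)(0.536)² = 0.068147 kg m^2; axis through the centre, so I = 0.068147 kg m^2.
Rectangular plate: I_cm = (1/12)Mb² = (1/12)(0.283)(0.522)² = 0.0064261 kg m^2; centre at d = 0.573 m, so I = I_cm + Md² gives I = 0.0064261 + (0.283)(0.573)² = 0.099343 kg m^2.
Total I = 0.057931 + 0.068147 + 0.099343 = 0.22542 kg m^2.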